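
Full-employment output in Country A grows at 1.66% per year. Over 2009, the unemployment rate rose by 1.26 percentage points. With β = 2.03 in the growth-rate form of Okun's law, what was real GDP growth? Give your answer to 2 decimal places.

-0.90%

Growth-rate Okun's law: g_Y = g_Y* - β × Δu.
g_Y = 1.66 - 2.03 × (1.26) = 1.66 - 2.5578 = -0.8978%, i.e. -0.90% to 2 d.p.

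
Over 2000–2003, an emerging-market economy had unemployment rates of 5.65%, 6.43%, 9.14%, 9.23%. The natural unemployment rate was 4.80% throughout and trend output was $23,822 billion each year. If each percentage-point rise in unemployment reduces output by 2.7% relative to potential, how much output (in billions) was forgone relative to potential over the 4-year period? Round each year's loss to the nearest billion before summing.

Year 2000: gap = -2.7 × (5.65 - 4.8) = -2.295%, loss ≈ 23822 × 2.295/100 ≈ 547.
Year 2001: gap = -2.7 × (6.43 - 4.8) = -4.401%, loss ≈ 23822 × 4.401/100 ≈ 1048.
Year 2002: gap = -2.7 × (9.14 - 4.8) = -11.718%, loss ≈ 23822 × 11.718/100 ≈ 2791.
Year 2003: gap = -2.7 × (9.23 - 4.8) = -11.961%, loss ≈ 23822 × 11.961/100 ≈ 2849.
Total lost output = 547 + 1048 + 2791 + 2849 = 7235 billion.

$7,235 billion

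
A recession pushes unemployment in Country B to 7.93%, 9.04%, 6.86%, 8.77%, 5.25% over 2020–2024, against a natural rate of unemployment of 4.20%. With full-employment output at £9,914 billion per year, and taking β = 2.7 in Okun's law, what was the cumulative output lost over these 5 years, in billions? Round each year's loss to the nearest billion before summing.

£4,510 billion

Year 2020: gap = -2.7 × (7.93 - 4.2) = -10.071%, loss ≈ 9914 × 10.071/100 ≈ 998.
Year 2021: gap = -2.7 × (9.04 - 4.2) = -13.068%, loss ≈ 9914 × 13.068/100 ≈ 1296.
Year 2022: gap = -2.7 × (6.86 - 4.2) = -7.182%, loss ≈ 9914 × 7.182/100 ≈ 712.
Year 2023: gap = -2.7 × (8.77 - 4.2) = -12.339%, loss ≈ 9914 × 12.339/100 ≈ 1223.
Year 2024: gap = -2.7 × (5.25 - 4.2) = -2.835%, loss ≈ 9914 × 2.835/100 ≈ 281.
Total lost output = 998 + 1296 + 712 + 1223 + 281 = 4510 billion.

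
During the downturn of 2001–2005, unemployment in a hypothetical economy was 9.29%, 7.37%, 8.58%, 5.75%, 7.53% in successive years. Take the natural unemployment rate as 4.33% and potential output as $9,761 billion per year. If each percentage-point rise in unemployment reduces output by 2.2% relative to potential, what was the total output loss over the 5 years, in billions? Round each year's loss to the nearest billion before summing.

$3,623 billion

Year 2001: gap = -2.2 × (9.29 - 4.33) = -10.912%, loss ≈ 9761 × 10.912/100 ≈ 1065.
Year 2002: gap = -2.2 × (7.37 - 4.33) = -6.688%, loss ≈ 9761 × 6.688/100 ≈ 653.
Year 2003: gap = -2.2 × (8.58 - 4.33) = -9.35%, loss ≈ 9761 × 9.35/100 ≈ 913.
Year 2004: gap = -2.2 × (5.75 - 4.33) = -3.124%, loss ≈ 9761 × 3.124/100 ≈ 305.
Year 2005: gap = -2.2 × (7.53 - 4.33) = -7.04%, loss ≈ 9761 × 7.04/100 ≈ 687.
Total lost output = 1065 + 653 + 913 + 305 + 687 = 3623 billion.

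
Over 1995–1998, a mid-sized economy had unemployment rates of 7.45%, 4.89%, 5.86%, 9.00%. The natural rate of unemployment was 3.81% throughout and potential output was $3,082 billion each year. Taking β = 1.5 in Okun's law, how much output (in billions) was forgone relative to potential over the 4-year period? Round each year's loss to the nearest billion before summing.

Year 1995: gap = -1.5 × (7.45 - 3.81) = -5.46%, loss ≈ 3082 × 5.46/100 ≈ 168.
Year 1996: gap = -1.5 × (4.89 - 3.81) = -1.62%, loss ≈ 3082 × 1.62/100 ≈ 50.
Year 1997: gap = -1.5 × (5.86 - 3.81) = -3.075%, loss ≈ 3082 × 3.075/100 ≈ 95.
Year 1998: gap = -1.5 × (9 - 3.81) = -7.785%, loss ≈ 3082 × 7.785/100 ≈ 240.
Total lost output = 168 + 50 + 95 + 240 = 553 billion.

$553 billion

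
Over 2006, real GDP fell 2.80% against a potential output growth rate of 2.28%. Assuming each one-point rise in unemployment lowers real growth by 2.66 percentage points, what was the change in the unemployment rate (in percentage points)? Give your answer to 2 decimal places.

Growth-rate Okun's law: g_Y = g_Y* - β × Δu, so Δu = (g_Y* - g_Y)/β.
Δu = (2.28 + 2.8)/2.66 = 5.08/2.66 = 1.91 percentage points.

1.91 percentage points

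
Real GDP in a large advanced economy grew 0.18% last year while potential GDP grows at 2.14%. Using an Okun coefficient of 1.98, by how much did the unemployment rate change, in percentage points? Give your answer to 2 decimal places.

0.99 percentage points

Growth-rate Okun's law: g_Y = g_Y* - β × Δu, so Δu = (g_Y* - g_Y)/β.
Δu = (2.14 - 0.18)/1.98 = 1.96/1.98 = 0.99 percentage points.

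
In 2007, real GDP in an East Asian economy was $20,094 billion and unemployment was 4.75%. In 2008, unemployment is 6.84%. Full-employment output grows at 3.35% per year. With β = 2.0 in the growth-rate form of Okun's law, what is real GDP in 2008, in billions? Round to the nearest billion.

Δu = 6.84 - 4.75 = 2.09 points.
Okun's law (growth form): g_Y = g_Y* - β × Δu = 3.35 - 2.0 × (2.09) = 3.35 - 4.18 = -0.83%.
Real GDP in the next year = 20094 × (1 - 0.83/100) = 20094 × 0.9917 ≈ 19927 billion.

$19,927 billion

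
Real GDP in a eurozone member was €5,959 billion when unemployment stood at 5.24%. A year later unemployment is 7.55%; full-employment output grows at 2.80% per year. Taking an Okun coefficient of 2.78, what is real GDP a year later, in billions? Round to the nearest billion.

€5,743 billion

Δu = 7.55 - 5.24 = 2.31 points.
Okun's law (growth form): g_Y = g_Y* - β × Δu = 2.80 - 2.78 × (2.31) = 2.8 - 6.4218 = -3.6218%.
Real GDP in the next year = 5959 × (1 - 3.6218/100) = 5959 × 0.963782 ≈ 5743 billion.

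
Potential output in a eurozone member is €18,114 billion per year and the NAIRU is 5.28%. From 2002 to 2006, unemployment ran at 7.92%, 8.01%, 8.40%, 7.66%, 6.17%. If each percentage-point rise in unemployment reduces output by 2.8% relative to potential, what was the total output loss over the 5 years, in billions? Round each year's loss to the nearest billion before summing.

Year 2002: gap = -2.8 × (7.92 - 5.28) = -7.392%, loss ≈ 18114 × 7.392/100 ≈ 1339.
Year 2003: gap = -2.8 × (8.01 - 5.28) = -7.644%, loss ≈ 18114 × 7.644/100 ≈ 1385.
Year 2004: gap = -2.8 × (8.4 - 5.28) = -8.736%, loss ≈ 18114 × 8.736/100 ≈ 1582.
Year 2005: gap = -2.8 × (7.66 - 5.28) = -6.664%, loss ≈ 18114 × 6.664/100 ≈ 1207.
Year 2006: gap = -2.8 × (6.17 - 5.28) = -2.492%, loss ≈ 18114 × 2.492/100 ≈ 451.
Total lost output = 1339 + 1385 + 1582 + 1207 + 451 = 5964 billion.

€5,964 billion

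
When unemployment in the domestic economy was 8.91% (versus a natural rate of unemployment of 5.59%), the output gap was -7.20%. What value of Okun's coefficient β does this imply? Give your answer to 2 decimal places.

β ≈ 2.17

Okun's law: output gap = -β × (u - u*).
-7.20 = -β × (8.91 - 5.59) = -β × 3.32, so β = 7.2/3.32 = 2.17.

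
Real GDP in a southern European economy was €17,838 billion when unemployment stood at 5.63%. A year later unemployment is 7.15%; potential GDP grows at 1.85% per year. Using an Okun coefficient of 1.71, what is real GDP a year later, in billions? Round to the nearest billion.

€17,704 billion

Δu = 7.15 - 5.63 = 1.52 points.
Okun's law (growth form): g_Y = g_Y* - β × Δu = 1.85 - 1.71 × (1.52) = 1.85 - 2.5992 = -0.7492%.
Real GDP in the next year = 17838 × (1 - 0.7492/100) = 17838 × 0.992508 ≈ 17704 billion.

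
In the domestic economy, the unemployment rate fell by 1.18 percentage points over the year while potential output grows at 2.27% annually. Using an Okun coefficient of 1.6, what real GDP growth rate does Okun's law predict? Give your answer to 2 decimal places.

4.16%

Growth-rate Okun's law: g_Y = g_Y* - β × Δu.
g_Y = 2.27 - 1.6 × (-1.18) = 2.27 + 1.888 = 4.158%, i.e. 4.16% to 2 d.p.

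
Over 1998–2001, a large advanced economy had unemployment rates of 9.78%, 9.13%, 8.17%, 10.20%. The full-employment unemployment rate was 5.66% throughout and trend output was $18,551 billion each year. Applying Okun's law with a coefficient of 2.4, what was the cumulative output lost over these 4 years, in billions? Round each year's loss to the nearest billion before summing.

Year 1998: gap = -2.4 × (9.78 - 5.66) = -9.888%, loss ≈ 18551 × 9.888/100 ≈ 1834.
Year 1999: gap = -2.4 × (9.13 - 5.66) = -8.328%, loss ≈ 18551 × 8.328/100 ≈ 1545.
Year 2000: gap = -2.4 × (8.17 - 5.66) = -6.024%, loss ≈ 18551 × 6.024/100 ≈ 1118.
Year 2001: gap = -2.4 × (10.2 - 5.66) = -10.896%, loss ≈ 18551 × 10.896/100 ≈ 2021.
Total lost output = 1834 + 1545 + 1118 + 2021 = 6518 billion.

$6,518 billion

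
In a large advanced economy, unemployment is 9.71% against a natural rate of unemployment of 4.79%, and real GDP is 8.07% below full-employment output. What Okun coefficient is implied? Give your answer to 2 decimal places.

β ≈ 1.64

Okun's law: output gap = -β × (u - u*).
-8.07 = -β × (9.71 - 4.79) = -β × 4.92, so β = 8.07/4.92 = 1.64.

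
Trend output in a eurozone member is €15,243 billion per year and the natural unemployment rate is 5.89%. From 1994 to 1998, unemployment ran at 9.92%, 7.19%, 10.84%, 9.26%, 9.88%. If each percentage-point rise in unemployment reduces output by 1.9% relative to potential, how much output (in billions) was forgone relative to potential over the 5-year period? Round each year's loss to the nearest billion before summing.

Year 1994: gap = -1.9 × (9.92 - 5.89) = -7.657%, loss ≈ 15243 × 7.657/100 ≈ 1167.
Year 1995: gap = -1.9 × (7.19 - 5.89) = -2.47%, loss ≈ 15243 × 2.47/100 ≈ 377.
Year 1996: gap = -1.9 × (10.84 - 5.89) = -9.405%, loss ≈ 15243 × 9.405/100 ≈ 1434.
Year 1997: gap = -1.9 × (9.26 - 5.89) = -6.403%, loss ≈ 15243 × 6.403/100 ≈ 976.
Year 1998: gap = -1.9 × (9.88 - 5.89) = -7.581%, loss ≈ 15243 × 7.581/100 ≈ 1156.
Total lost output = 1167 + 377 + 1434 + 976 + 1156 = 5110 billion.

€5,110 billion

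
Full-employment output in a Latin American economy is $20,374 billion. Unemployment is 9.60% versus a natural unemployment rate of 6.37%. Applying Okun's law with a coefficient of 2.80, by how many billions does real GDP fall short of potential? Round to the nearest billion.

$1,843 billion

Output gap = -2.80 × (9.6 - 6.37) = -2.8 × 3.23 = -9.044%.
Actual GDP ≈ 20374 × 0.90956 ≈ 18531 billion, so the shortfall is 20374 - 18531 = 1843 billion.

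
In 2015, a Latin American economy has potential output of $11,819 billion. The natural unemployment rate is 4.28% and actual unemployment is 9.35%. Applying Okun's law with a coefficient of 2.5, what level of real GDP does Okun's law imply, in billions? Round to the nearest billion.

Unemployment gap = 9.35 - 4.28 = 5.07 points, so the output gap is -2.5 × 5.07 = -12.675%.
Actual GDP = 11819 × (1 - 12.675/100) = 11819 × 0.87325 ≈ 10321 billion.

$10,321 billion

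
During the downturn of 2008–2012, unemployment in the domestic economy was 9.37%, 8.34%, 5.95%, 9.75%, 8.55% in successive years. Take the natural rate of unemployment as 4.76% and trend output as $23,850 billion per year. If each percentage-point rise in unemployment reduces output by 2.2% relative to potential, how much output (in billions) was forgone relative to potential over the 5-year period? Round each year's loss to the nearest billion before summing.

Year 2008: gap = -2.2 × (9.37 - 4.76) = -10.142%, loss ≈ 23850 × 10.142/100 ≈ 2419.
Year 2009: gap = -2.2 × (8.34 - 4.76) = -7.876%, loss ≈ 23850 × 7.876/100 ≈ 1878.
Year 2010: gap = -2.2 × (5.95 - 4.76) = -2.618%, loss ≈ 23850 × 2.618/100 ≈ 624.
Year 2011: gap = -2.2 × (9.75 - 4.76) = -10.978%, loss ≈ 23850 × 10.978/100 ≈ 2618.
Year 2012: gap = -2.2 × (8.55 - 4.76) = -8.338%, loss ≈ 23850 × 8.338/100 ≈ 1989.
Total lost output = 2419 + 1878 + 624 + 2618 + 1989 = 9528 billion.

$9,528 billion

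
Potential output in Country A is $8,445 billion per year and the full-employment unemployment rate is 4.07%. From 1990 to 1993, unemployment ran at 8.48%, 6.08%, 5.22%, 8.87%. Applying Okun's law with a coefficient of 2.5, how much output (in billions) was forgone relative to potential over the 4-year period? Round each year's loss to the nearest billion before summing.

$2,611 billion

Year 1990: gap = -2.5 × (8.48 - 4.07) = -11.025%, loss ≈ 8445 × 11.025/100 ≈ 931.
Year 1991: gap = -2.5 × (6.08 - 4.07) = -5.025%, loss ≈ 8445 × 5.025/100 ≈ 424.
Year 1992: gap = -2.5 × (5.22 - 4.07) = -2.875%, loss ≈ 8445 × 2.875/100 ≈ 243.
Year 1993: gap = -2.5 × (8.87 - 4.07) = -12%, loss ≈ 8445 × 12/100 ≈ 1013.
Total lost output = 931 + 424 + 243 + 1013 = 2611 billion.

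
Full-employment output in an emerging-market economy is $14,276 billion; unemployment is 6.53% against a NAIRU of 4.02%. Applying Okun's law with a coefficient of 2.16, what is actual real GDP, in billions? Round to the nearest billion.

Unemployment gap = 6.53 - 4.02 = 2.51 points, so the output gap is -2.16 × 2.51 = -5.4216%.
Actual GDP = 14276 × (1 - 5.4216/100) = 14276 × 0.945784 ≈ 13502 billion.

$13,502 billion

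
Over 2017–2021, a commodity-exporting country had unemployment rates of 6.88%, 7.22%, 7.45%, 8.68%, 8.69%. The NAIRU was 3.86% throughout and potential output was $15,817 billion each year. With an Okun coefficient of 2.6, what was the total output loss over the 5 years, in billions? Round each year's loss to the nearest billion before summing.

Year 2017: gap = -2.6 × (6.88 - 3.86) = -7.852%, loss ≈ 15817 × 7.852/100 ≈ 1242.
Year 2018: gap = -2.6 × (7.22 - 3.86) = -8.736%, loss ≈ 15817 × 8.736/100 ≈ 1382.
Year 2019: gap = -2.6 × (7.45 - 3.86) = -9.334%, loss ≈ 15817 × 9.334/100 ≈ 1476.
Year 2020: gap = -2.6 × (8.68 - 3.86) = -12.532%, loss ≈ 15817 × 12.532/100 ≈ 1982.
Year 2021: gap = -2.6 × (8.69 - 3.86) = -12.558%, loss ≈ 15817 × 12.558/100 ≈ 1986.
Total lost output = 1242 + 1382 + 1476 + 1982 + 1986 = 8068 billion.

$8,068 billion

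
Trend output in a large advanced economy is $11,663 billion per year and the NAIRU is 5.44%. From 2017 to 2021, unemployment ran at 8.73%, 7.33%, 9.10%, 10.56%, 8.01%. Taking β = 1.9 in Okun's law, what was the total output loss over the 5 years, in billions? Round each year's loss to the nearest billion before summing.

Year 2017: gap = -1.9 × (8.73 - 5.44) = -6.251%, loss ≈ 11663 × 6.251/100 ≈ 729.
Year 2018: gap = -1.9 × (7.33 - 5.44) = -3.591%, loss ≈ 11663 × 3.591/100 ≈ 419.
Year 2019: gap = -1.9 × (9.1 - 5.44) = -6.954%, loss ≈ 11663 × 6.954/100 ≈ 811.
Year 2020: gap = -1.9 × (10.56 - 5.44) = -9.728%, loss ≈ 11663 × 9.728/100 ≈ 1135.
Year 2021: gap = -1.9 × (8.01 - 5.44) = -4.883%, loss ≈ 11663 × 4.883/100 ≈ 570.
Total lost output = 729 + 419 + 811 + 1135 + 570 = 3664 billion.

$3,664 billion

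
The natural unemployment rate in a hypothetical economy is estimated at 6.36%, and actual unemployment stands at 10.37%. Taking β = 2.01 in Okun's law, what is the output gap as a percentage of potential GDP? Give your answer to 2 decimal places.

-8.06%

The unemployment gap is 10.37 - 6.36 = 4.01 percentage points.
Okun's law gives an output gap of -2.01 × 4.01 = -8.0601%, i.e. 8.06% below potential.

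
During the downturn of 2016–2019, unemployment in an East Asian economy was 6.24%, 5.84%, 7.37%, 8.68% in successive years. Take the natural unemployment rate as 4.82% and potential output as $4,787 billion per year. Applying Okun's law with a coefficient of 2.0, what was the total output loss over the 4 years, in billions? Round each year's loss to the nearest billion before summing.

Year 2016: gap = -2.0 × (6.24 - 4.82) = -2.84%, loss ≈ 4787 × 2.84/100 ≈ 136.
Year 2017: gap = -2.0 × (5.84 - 4.82) = -2.04%, loss ≈ 4787 × 2.04/100 ≈ 98.
Year 2018: gap = -2.0 × (7.37 - 4.82) = -5.1%, loss ≈ 4787 × 5.1/100 ≈ 244.
Year 2019: gap = -2.0 × (8.68 - 4.82) = -7.72%, loss ≈ 4787 × 7.72/100 ≈ 370.
Total lost output = 136 + 98 + 244 + 370 = 848 billion.

$848 billion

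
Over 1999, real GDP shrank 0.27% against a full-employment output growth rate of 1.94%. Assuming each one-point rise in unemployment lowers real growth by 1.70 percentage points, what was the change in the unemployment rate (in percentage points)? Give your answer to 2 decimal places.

1.30 percentage points

Growth-rate Okun's law: g_Y = g_Y* - β × Δu, so Δu = (g_Y* - g_Y)/β.
Δu = (1.94 + 0.27)/1.70 = 2.21/1.70 = 1.30 percentage points.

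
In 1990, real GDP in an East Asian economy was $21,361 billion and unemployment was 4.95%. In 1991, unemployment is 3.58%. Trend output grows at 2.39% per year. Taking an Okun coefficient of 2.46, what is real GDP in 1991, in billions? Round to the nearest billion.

$22,591 billion

Δu = 3.58 - 4.95 = -1.37 points.
Okun's law (growth form): g_Y = g_Y* - β × Δu = 2.39 - 2.46 × (-1.37) = 2.39 + 3.3702 = 5.7602%.
Real GDP in the next year = 21361 × (1 + 5.7602/100) = 21361 × 1.057602 ≈ 22591 billion.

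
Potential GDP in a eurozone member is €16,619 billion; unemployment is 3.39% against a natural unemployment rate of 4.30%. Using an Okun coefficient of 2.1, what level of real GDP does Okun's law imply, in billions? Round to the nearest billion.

€16,937 billion

Unemployment gap = 3.39 - 4.3 = -0.91 points, so the output gap is -2.1 × (-0.91) = 1.911%.
Actual GDP = 16619 × (1 + 1.911/100) = 16619 × 1.01911 ≈ 16937 billion.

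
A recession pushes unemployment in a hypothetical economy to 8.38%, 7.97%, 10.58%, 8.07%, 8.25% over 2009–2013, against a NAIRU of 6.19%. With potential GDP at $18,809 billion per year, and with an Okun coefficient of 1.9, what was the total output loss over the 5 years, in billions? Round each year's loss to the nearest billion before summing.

Year 2009: gap = -1.9 × (8.38 - 6.19) = -4.161%, loss ≈ 18809 × 4.161/100 ≈ 783.
Year 2010: gap = -1.9 × (7.97 - 6.19) = -3.382%, loss ≈ 18809 × 3.382/100 ≈ 636.
Year 2011: gap = -1.9 × (10.58 - 6.19) = -8.341%, loss ≈ 18809 × 8.341/100 ≈ 1569.
Year 2012: gap = -1.9 × (8.07 - 6.19) = -3.572%, loss ≈ 18809 × 3.572/100 ≈ 672.
Year 2013: gap = -1.9 × (8.25 - 6.19) = -3.914%, loss ≈ 18809 × 3.914/100 ≈ 736.
Total lost output = 783 + 636 + 1569 + 672 + 736 = 4396 billion.

$4,396 billion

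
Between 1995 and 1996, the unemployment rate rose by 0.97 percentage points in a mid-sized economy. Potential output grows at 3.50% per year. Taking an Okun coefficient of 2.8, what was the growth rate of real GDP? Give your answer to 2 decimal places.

Growth-rate Okun's law: g_Y = g_Y* - β × Δu.
g_Y = 3.50 - 2.8 × (0.97) = 3.5 - 2.716 = 0.784%, i.e. 0.78% to 2 d.p.

0.78%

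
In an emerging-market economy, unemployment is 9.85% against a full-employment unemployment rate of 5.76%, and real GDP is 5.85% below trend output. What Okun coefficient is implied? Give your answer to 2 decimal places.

β ≈ 1.43

Okun's law: output gap = -β × (u - u*).
-5.85 = -β × (9.85 - 5.76) = -β × 4.09, so β = 5.85/4.09 = 1.43.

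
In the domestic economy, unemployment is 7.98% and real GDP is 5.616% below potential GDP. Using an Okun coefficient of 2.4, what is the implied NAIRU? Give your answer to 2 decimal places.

From Okun's law, u - u* = -(output gap)/β = -(-5.616)/2.4 = 2.34 points.
So u* = 7.98 - 2.34 = 5.64%.

5.64%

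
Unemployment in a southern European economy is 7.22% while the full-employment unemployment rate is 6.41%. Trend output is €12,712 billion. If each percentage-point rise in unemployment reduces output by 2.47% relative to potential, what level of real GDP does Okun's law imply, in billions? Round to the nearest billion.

€12,458 billion

Unemployment gap = 7.22 - 6.41 = 0.81 points, so the output gap is -2.47 × 0.81 = -2.0007%.
Actual GDP = 12712 × (1 - 2.0007/100) = 12712 × 0.979993 ≈ 12458 billion.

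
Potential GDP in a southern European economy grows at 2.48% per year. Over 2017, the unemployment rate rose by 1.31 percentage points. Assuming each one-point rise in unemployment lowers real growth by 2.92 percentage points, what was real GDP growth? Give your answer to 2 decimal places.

Growth-rate Okun's law: g_Y = g_Y* - β × Δu.
g_Y = 2.48 - 2.92 × (1.31) = 2.48 - 3.8252 = -1.3452%, i.e. -1.35% to 2 d.p.

-1.35%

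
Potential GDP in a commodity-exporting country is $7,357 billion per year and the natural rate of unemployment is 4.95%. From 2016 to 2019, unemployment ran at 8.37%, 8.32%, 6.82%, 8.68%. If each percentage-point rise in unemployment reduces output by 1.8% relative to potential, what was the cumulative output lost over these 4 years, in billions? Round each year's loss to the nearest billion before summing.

$1,641 billion

Year 2016: gap = -1.8 × (8.37 - 4.95) = -6.156%, loss ≈ 7357 × 6.156/100 ≈ 453.
Year 2017: gap = -1.8 × (8.32 - 4.95) = -6.066%, loss ≈ 7357 × 6.066/100 ≈ 446.
Year 2018: gap = -1.8 × (6.82 - 4.95) = -3.366%, loss ≈ 7357 × 3.366/100 ≈ 248.
Year 2019: gap = -1.8 × (8.68 - 4.95) = -6.714%, loss ≈ 7357 × 6.714/100 ≈ 494.
Total lost output = 453 + 446 + 248 + 494 = 1641 billion.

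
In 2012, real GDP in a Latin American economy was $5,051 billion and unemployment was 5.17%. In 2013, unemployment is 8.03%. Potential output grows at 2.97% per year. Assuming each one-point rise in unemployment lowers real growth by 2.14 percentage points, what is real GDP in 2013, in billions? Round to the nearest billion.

$4,892 billion

Δu = 8.03 - 5.17 = 2.86 points.
Okun's law (growth form): g_Y = g_Y* - β × Δu = 2.97 - 2.14 × (2.86) = 2.97 - 6.1204 = -3.1504%.
Real GDP in the next year = 5051 × (1 - 3.1504/100) = 5051 × 0.968496 ≈ 4892 billion.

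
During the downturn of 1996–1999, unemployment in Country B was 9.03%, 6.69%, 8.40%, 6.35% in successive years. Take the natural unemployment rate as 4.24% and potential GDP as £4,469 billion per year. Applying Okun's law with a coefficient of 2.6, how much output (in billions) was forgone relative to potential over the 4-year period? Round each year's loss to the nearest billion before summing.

Year 1996: gap = -2.6 × (9.03 - 4.24) = -12.454%, loss ≈ 4469 × 12.454/100 ≈ 557.
Year 1997: gap = -2.6 × (6.69 - 4.24) = -6.37%, loss ≈ 4469 × 6.37/100 ≈ 285.
Year 1998: gap = -2.6 × (8.4 - 4.24) = -10.816%, loss ≈ 4469 × 10.816/100 ≈ 483.
Year 1999: gap = -2.6 × (6.35 - 4.24) = -5.486%, loss ≈ 4469 × 5.486/100 ≈ 245.
Total lost output = 557 + 285 + 483 + 245 = 1570 billion.

£1,570 billion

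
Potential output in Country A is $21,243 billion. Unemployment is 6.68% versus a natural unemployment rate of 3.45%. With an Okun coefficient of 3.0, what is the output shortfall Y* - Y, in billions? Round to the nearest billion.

Output gap = -3.0 × (6.68 - 3.45) = -3 × 3.23 = -9.69%.
Actual GDP ≈ 21243 × 0.9031 ≈ 19185 billion, so the shortfall is 21243 - 19185 = 2058 billion.

$2,058 billion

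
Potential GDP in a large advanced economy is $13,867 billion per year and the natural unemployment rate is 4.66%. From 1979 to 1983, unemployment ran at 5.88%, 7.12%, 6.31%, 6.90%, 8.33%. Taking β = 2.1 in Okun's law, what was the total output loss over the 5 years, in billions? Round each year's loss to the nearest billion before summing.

Year 1979: gap = -2.1 × (5.88 - 4.66) = -2.562%, loss ≈ 13867 × 2.562/100 ≈ 355.
Year 1980: gap = -2.1 × (7.12 - 4.66) = -5.166%, loss ≈ 13867 × 5.166/100 ≈ 716.
Year 1981: gap = -2.1 × (6.31 - 4.66) = -3.465%, loss ≈ 13867 × 3.465/100 ≈ 480.
Year 1982: gap = -2.1 × (6.9 - 4.66) = -4.704%, loss ≈ 13867 × 4.704/100 ≈ 652.
Year 1983: gap = -2.1 × (8.33 - 4.66) = -7.707%, loss ≈ 13867 × 7.707/100 ≈ 1069.
Total lost output = 355 + 716 + 480 + 652 + 1069 = 3272 billion.

$3,272 billion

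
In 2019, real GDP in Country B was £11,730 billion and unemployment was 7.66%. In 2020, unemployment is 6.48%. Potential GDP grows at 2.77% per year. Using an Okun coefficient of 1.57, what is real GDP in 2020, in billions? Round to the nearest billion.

£12,272 billion

Δu = 6.48 - 7.66 = -1.18 points.
Okun's law (growth form): g_Y = g_Y* - β × Δu = 2.77 - 1.57 × (-1.18) = 2.77 + 1.8526 = 4.6226%.
Real GDP in the next year = 11730 × (1 + 4.6226/100) = 11730 × 1.046226 ≈ 12272 billion.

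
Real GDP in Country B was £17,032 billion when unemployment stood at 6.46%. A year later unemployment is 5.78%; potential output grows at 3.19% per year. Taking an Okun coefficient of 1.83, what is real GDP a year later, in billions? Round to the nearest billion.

Δu = 5.78 - 6.46 = -0.68 points.
Okun's law (growth form): g_Y = g_Y* - β × Δu = 3.19 - 1.83 × (-0.68) = 3.19 + 1.2444 = 4.4344%.
Real GDP in the next year = 17032 × (1 + 4.4344/100) = 17032 × 1.044344 ≈ 17787 billion.

£17,787 billion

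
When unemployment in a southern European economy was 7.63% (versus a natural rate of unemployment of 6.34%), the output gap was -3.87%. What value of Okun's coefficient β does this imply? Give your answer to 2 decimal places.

Okun's law: output gap = -β × (u - u*).
-3.87 = -β × (7.63 - 6.34) = -β × 1.29, so β = 3.87/1.29 = 3.00.

β ≈ 3.00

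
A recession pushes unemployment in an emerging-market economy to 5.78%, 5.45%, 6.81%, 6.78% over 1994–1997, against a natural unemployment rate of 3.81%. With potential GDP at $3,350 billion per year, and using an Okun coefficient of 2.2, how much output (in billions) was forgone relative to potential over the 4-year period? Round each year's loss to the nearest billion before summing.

Year 1994: gap = -2.2 × (5.78 - 3.81) = -4.334%, loss ≈ 3350 × 4.334/100 ≈ 145.
Year 1995: gap = -2.2 × (5.45 - 3.81) = -3.608%, loss ≈ 3350 × 3.608/100 ≈ 121.
Year 1996: gap = -2.2 × (6.81 - 3.81) = -6.6%, loss ≈ 3350 × 6.6/100 ≈ 221.
Year 1997: gap = -2.2 × (6.78 - 3.81) = -6.534%, loss ≈ 3350 × 6.534/100 ≈ 219.
Total lost output = 145 + 121 + 221 + 219 = 706 billion.

$706 billion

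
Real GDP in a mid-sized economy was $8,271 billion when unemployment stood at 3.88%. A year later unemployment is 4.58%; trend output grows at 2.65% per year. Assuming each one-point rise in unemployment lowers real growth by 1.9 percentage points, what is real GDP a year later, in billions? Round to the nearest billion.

Δu = 4.58 - 3.88 = 0.7 points.
Okun's law (growth form): g_Y = g_Y* - β × Δu = 2.65 - 1.9 × (0.70) = 2.65 - 1.33 = 1.32%.
Real GDP in the next year = 8271 × (1 + 1.32/100) = 8271 × 1.0132 ≈ 8380 billion.

$8,380 billion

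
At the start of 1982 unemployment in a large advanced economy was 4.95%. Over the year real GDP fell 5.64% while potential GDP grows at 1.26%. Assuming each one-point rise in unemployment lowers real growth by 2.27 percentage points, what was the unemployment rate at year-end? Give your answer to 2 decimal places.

Growth-rate Okun's law: g_Y = g_Y* - β × Δu, so Δu = (g_Y* - g_Y)/β.
Δu = (1.26 + 5.64)/2.27 = 6.9/2.27 = 3.04 percentage points.
Year-end unemployment = 4.95 + 3.04 = 7.99%.

7.99%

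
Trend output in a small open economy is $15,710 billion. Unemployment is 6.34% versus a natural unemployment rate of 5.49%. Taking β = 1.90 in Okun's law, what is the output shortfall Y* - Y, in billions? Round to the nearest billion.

Output gap = -1.90 × (6.34 - 5.49) = -1.9 × 0.85 = -1.615%.
Actual GDP ≈ 15710 × 0.98385 ≈ 15456 billion, so the shortfall is 15710 - 15456 = 254 billion.

$254 billion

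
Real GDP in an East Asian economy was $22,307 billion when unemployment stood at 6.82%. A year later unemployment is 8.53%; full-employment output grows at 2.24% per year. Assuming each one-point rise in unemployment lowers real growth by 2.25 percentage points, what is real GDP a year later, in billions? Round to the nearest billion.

Δu = 8.53 - 6.82 = 1.71 points.
Okun's law (growth form): g_Y = g_Y* - β × Δu = 2.24 - 2.25 × (1.71) = 2.24 - 3.8475 = -1.6075%.
Real GDP in the next year = 22307 × (1 - 1.6075/100) = 22307 × 0.983925 ≈ 21948 billion.

$21,948 billion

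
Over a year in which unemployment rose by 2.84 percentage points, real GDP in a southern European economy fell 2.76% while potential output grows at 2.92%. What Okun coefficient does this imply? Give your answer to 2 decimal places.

β ≈ 2.00

Growth form: g_Y = g_Y* - β × Δu, so β = (g_Y* - g_Y)/Δu.
β = (2.92 + 2.76)/2.84 = 5.68/2.84 = 2.00.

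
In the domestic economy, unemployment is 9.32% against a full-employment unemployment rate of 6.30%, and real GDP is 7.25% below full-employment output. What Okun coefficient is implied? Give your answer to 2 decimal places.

Okun's law: output gap = -β × (u - u*).
-7.25 = -β × (9.32 - 6.3) = -β × 3.02, so β = 7.25/3.02 = 2.40.

β ≈ 2.40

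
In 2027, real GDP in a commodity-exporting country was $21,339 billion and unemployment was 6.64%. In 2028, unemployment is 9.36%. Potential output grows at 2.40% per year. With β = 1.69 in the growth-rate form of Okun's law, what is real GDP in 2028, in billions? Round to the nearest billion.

$20,870 billion

Δu = 9.36 - 6.64 = 2.72 points.
Okun's law (growth form): g_Y = g_Y* - β × Δu = 2.40 - 1.69 × (2.72) = 2.4 - 4.5968 = -2.1968%.
Real GDP in the next year = 21339 × (1 - 2.1968/100) = 21339 × 0.978032 ≈ 20870 billion.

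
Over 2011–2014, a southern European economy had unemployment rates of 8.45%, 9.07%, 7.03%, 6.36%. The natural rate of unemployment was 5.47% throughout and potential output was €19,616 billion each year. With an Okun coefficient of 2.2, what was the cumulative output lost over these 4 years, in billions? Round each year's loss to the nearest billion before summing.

Year 2011: gap = -2.2 × (8.45 - 5.47) = -6.556%, loss ≈ 19616 × 6.556/100 ≈ 1286.
Year 2012: gap = -2.2 × (9.07 - 5.47) = -7.92%, loss ≈ 19616 × 7.92/100 ≈ 1554.
Year 2013: gap = -2.2 × (7.03 - 5.47) = -3.432%, loss ≈ 19616 × 3.432/100 ≈ 673.
Year 2014: gap = -2.2 × (6.36 - 5.47) = -1.958%, loss ≈ 19616 × 1.958/100 ≈ 384.
Total lost output = 1286 + 1554 + 673 + 384 = 3897 billion.

€3,897 billion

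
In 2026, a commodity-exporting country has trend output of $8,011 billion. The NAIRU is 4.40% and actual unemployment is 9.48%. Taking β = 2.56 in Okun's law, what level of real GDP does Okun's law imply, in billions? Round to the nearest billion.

$6,969 billion

Unemployment gap = 9.48 - 4.4 = 5.08 points, so the output gap is -2.56 × 5.08 = -13.0048%.
Actual GDP = 8011 × (1 - 13.0048/100) = 8011 × 0.869952 ≈ 6969 billion.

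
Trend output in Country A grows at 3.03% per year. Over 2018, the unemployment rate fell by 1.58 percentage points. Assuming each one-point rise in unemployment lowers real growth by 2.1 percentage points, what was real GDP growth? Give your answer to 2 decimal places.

Growth-rate Okun's law: g_Y = g_Y* - β × Δu.
g_Y = 3.03 - 2.1 × (-1.58) = 3.03 + 3.318 = 6.348%, i.e. 6.35% to 2 d.p.

6.35%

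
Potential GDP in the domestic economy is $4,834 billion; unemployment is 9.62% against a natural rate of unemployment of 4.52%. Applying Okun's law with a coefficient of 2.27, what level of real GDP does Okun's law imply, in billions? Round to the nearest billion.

$4,274 billion

Unemployment gap = 9.62 - 4.52 = 5.1 points, so the output gap is -2.27 × 5.1 = -11.577%.
Actual GDP = 4834 × (1 - 11.577/100) = 4834 × 0.88423 ≈ 4274 billion.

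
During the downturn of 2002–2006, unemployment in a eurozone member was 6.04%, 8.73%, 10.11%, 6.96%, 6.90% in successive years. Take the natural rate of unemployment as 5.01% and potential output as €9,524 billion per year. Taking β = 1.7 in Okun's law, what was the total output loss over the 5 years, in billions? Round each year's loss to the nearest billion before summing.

€2,217 billion

Year 2002: gap = -1.7 × (6.04 - 5.01) = -1.751%, loss ≈ 9524 × 1.751/100 ≈ 167.
Year 2003: gap = -1.7 × (8.73 - 5.01) = -6.324%, loss ≈ 9524 × 6.324/100 ≈ 602.
Year 2004: gap = -1.7 × (10.11 - 5.01) = -8.67%, loss ≈ 9524 × 8.67/100 ≈ 826.
Year 2005: gap = -1.7 × (6.96 - 5.01) = -3.315%, loss ≈ 9524 × 3.315/100 ≈ 316.
Year 2006: gap = -1.7 × (6.9 - 5.01) = -3.213%, loss ≈ 9524 × 3.213/100 ≈ 306.
Total lost output = 167 + 602 + 826 + 316 + 306 = 2217 billion.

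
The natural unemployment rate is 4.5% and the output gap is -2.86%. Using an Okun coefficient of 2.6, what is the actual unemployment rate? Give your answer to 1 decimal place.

5.6%

From Okun's law, u - u* = -(output gap)/β = -(-2.86)/2.6 = 1.1 points.
So u = 4.5 + 1.1 = 5.6%.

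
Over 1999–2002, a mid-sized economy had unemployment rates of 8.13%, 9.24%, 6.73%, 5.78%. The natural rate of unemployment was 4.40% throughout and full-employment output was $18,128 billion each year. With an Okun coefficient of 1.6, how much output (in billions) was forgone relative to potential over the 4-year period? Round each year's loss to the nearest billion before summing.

$3,562 billion

Year 1999: gap = -1.6 × (8.13 - 4.4) = -5.968%, loss ≈ 18128 × 5.968/100 ≈ 1082.
Year 2000: gap = -1.6 × (9.24 - 4.4) = -7.744%, loss ≈ 18128 × 7.744/100 ≈ 1404.
Year 2001: gap = -1.6 × (6.73 - 4.4) = -3.728%, loss ≈ 18128 × 3.728/100 ≈ 676.
Year 2002: gap = -1.6 × (5.78 - 4.4) = -2.208%, loss ≈ 18128 × 2.208/100 ≈ 400.
Total lost output = 1082 + 1404 + 676 + 400 = 3562 billion.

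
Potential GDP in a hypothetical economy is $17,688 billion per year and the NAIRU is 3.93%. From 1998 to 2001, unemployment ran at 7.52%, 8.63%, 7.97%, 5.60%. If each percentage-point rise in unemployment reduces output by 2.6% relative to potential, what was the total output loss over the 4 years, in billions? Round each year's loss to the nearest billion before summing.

$6,438 billion

Year 1998: gap = -2.6 × (7.52 - 3.93) = -9.334%, loss ≈ 17688 × 9.334/100 ≈ 1651.
Year 1999: gap = -2.6 × (8.63 - 3.93) = -12.22%, loss ≈ 17688 × 12.22/100 ≈ 2161.
Year 2000: gap = -2.6 × (7.97 - 3.93) = -10.504%, loss ≈ 17688 × 10.504/100 ≈ 1858.
Year 2001: gap = -2.6 × (5.6 - 3.93) = -4.342%, loss ≈ 17688 × 4.342/100 ≈ 768.
Total lost output = 1651 + 2161 + 1858 + 768 = 6438 billion.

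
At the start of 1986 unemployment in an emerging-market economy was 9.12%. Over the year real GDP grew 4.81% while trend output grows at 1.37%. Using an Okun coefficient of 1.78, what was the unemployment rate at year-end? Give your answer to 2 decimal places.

Growth-rate Okun's law: g_Y = g_Y* - β × Δu, so Δu = (g_Y* - g_Y)/β.
Δu = (1.37 - 4.81)/1.78 = -3.44/1.78 = -1.93 percentage points.
Year-end unemployment = 9.12 - 1.93 = 7.19%.

7.19%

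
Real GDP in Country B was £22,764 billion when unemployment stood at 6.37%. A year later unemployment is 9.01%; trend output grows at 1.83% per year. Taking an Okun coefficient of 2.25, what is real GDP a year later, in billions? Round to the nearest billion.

Δu = 9.01 - 6.37 = 2.64 points.
Okun's law (growth form): g_Y = g_Y* - β × Δu = 1.83 - 2.25 × (2.64) = 1.83 - 5.94 = -4.11%.
Real GDP in the next year = 22764 × (1 - 4.11/100) = 22764 × 0.9589 ≈ 21828 billion.

£21,828 billion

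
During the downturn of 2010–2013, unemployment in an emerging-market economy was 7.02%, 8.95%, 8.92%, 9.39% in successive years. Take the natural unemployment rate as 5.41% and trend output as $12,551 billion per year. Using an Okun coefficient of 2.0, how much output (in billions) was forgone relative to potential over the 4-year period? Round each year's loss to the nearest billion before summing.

$3,173 billion

Year 2010: gap = -2.0 × (7.02 - 5.41) = -3.22%, loss ≈ 12551 × 3.22/100 ≈ 404.
Year 2011: gap = -2.0 × (8.95 - 5.41) = -7.08%, loss ≈ 12551 × 7.08/100 ≈ 889.
Year 2012: gap = -2.0 × (8.92 - 5.41) = -7.02%, loss ≈ 12551 × 7.02/100 ≈ 881.
Year 2013: gap = -2.0 × (9.39 - 5.41) = -7.96%, loss ≈ 12551 × 7.96/100 ≈ 999.
Total lost output = 404 + 889 + 881 + 999 = 3173 billion.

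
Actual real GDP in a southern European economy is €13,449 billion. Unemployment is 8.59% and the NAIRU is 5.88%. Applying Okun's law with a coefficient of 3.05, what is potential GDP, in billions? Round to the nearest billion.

€14,661 billion

Unemployment gap = 8.59 - 5.88 = 2.71 points, so output gap = -3.05 × 2.71 = -8.2655%.
Since Y = Y* × (1 + gap/100), Y* = 13449/0.917345 ≈ 14661 billion.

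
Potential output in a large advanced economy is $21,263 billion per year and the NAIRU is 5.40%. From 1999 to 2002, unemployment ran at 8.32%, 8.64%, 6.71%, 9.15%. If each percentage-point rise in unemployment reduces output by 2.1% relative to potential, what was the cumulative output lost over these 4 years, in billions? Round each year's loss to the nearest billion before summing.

Year 1999: gap = -2.1 × (8.32 - 5.4) = -6.132%, loss ≈ 21263 × 6.132/100 ≈ 1304.
Year 2000: gap = -2.1 × (8.64 - 5.4) = -6.804%, loss ≈ 21263 × 6.804/100 ≈ 1447.
Year 2001: gap = -2.1 × (6.71 - 5.4) = -2.751%, loss ≈ 21263 × 2.751/100 ≈ 585.
Year 2002: gap = -2.1 × (9.15 - 5.4) = -7.875%, loss ≈ 21263 × 7.875/100 ≈ 1674.
Total lost output = 1304 + 1447 + 585 + 1674 = 5010 billion.

$5,010 billion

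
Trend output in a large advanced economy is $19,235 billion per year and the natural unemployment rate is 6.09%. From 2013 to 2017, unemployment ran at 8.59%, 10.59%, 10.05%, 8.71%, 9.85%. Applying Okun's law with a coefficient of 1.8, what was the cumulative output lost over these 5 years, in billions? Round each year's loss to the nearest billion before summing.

$6,004 billion

Year 2013: gap = -1.8 × (8.59 - 6.09) = -4.5%, loss ≈ 19235 × 4.5/100 ≈ 866.
Year 2014: gap = -1.8 × (10.59 - 6.09) = -8.1%, loss ≈ 19235 × 8.1/100 ≈ 1558.
Year 2015: gap = -1.8 × (10.05 - 6.09) = -7.128%, loss ≈ 19235 × 7.128/100 ≈ 1371.
Year 2016: gap = -1.8 × (8.71 - 6.09) = -4.716%, loss ≈ 19235 × 4.716/100 ≈ 907.
Year 2017: gap = -1.8 × (9.85 - 6.09) = -6.768%, loss ≈ 19235 × 6.768/100 ≈ 1302.
Total lost output = 866 + 1558 + 1371 + 907 + 1302 = 6004 billion.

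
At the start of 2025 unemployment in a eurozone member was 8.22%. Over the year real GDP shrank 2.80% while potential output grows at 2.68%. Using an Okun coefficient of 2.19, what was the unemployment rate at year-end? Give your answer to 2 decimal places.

10.72%

Growth-rate Okun's law: g_Y = g_Y* - β × Δu, so Δu = (g_Y* - g_Y)/β.
Δu = (2.68 + 2.8)/2.19 = 5.48/2.19 = 2.50 percentage points.
Year-end unemployment = 8.22 + 2.5 = 10.72%.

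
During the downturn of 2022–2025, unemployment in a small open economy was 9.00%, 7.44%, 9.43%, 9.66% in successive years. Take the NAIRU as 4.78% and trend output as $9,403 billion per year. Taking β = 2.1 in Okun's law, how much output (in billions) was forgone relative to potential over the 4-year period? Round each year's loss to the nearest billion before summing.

Year 2022: gap = -2.1 × (9 - 4.78) = -8.862%, loss ≈ 9403 × 8.862/100 ≈ 833.
Year 2023: gap = -2.1 × (7.44 - 4.78) = -5.586%, loss ≈ 9403 × 5.586/100 ≈ 525.
Year 2024: gap = -2.1 × (9.43 - 4.78) = -9.765%, loss ≈ 9403 × 9.765/100 ≈ 918.
Year 2025: gap = -2.1 × (9.66 - 4.78) = -10.248%, loss ≈ 9403 × 10.248/100 ≈ 964.
Total lost output = 833 + 525 + 918 + 964 = 3240 billion.

$3,240 billion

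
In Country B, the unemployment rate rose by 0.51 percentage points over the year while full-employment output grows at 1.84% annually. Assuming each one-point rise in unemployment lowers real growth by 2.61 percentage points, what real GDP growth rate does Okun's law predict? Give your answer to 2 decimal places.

0.51%

Growth-rate Okun's law: g_Y = g_Y* - β × Δu.
g_Y = 1.84 - 2.61 × (0.51) = 1.84 - 1.3311 = 0.5089%, i.e. 0.51% to 2 d.p.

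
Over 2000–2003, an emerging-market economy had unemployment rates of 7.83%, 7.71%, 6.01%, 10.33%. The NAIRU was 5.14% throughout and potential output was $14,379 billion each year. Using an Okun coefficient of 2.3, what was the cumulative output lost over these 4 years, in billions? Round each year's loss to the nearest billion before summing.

Year 2000: gap = -2.3 × (7.83 - 5.14) = -6.187%, loss ≈ 14379 × 6.187/100 ≈ 890.
Year 2001: gap = -2.3 × (7.71 - 5.14) = -5.911%, loss ≈ 14379 × 5.911/100 ≈ 850.
Year 2002: gap = -2.3 × (6.01 - 5.14) = -2.001%, loss ≈ 14379 × 2.001/100 ≈ 288.
Year 2003: gap = -2.3 × (10.33 - 5.14) = -11.937%, loss ≈ 14379 × 11.937/100 ≈ 1716.
Total lost output = 890 + 850 + 288 + 1716 = 3744 billion.

$3,744 billion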